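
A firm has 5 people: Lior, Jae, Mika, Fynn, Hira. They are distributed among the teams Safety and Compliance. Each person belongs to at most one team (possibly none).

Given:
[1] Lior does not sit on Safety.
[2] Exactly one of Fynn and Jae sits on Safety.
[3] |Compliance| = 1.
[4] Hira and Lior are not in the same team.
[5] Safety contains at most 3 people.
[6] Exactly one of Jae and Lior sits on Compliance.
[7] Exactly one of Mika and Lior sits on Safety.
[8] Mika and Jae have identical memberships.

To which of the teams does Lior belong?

From (1): Lior ∉ Safety.
(7) (exactly one): Mika ∈ Safety.
(8): Jae matches Mika: Jae ∈ Safety.
(2) (exactly one): Fynn ∉ Safety.
(6) (exactly one): Lior ∈ Compliance.
(3): Compliance already has 1, so the rest are out.

Lior: Compliance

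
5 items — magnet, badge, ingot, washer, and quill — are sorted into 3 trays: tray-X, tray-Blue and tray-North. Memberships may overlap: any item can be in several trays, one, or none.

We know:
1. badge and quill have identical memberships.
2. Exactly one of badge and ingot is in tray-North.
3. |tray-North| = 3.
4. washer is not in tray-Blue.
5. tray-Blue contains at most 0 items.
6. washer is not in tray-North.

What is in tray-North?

tray-North = {badge, magnet, quill}

From (4): washer ∉ tray-Blue.
From (6): washer ∉ tray-North.
(5): tray-Blue already has 0, so the rest are out.
Suppose magnet ∉ tray-North: no assignment then satisfies all the clues, so magnet ∈ tray-North.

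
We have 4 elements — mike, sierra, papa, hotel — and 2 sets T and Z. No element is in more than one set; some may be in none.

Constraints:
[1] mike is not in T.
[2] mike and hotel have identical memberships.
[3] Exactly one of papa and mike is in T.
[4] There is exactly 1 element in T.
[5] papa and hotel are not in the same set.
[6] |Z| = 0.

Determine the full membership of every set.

T = {papa}; Z = {}

From (1): mike ∉ T.
(2): hotel matches mike: hotel ∉ T.
(3) (exactly one): papa ∈ T.
(4): T already has 1, so the rest are out.
(6): Z already has 0, so the rest are out.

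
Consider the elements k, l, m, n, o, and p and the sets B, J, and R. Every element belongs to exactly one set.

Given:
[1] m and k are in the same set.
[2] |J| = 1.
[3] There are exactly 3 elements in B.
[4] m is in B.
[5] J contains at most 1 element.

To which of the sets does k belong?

k: B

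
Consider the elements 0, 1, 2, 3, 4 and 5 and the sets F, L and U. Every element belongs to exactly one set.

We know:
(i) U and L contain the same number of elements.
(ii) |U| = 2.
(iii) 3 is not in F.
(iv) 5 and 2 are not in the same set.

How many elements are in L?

2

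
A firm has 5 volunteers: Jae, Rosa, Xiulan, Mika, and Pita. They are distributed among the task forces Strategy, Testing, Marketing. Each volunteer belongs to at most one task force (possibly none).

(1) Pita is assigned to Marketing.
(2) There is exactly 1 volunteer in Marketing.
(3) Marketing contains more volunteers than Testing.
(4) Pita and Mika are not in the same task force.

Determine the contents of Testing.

Testing = {}

From (1): Pita ∈ Marketing.
(2): Marketing already has 1, so the rest are out.
Suppose Jae ∈ Testing: no assignment then satisfies all the clues, so Jae ∉ Testing.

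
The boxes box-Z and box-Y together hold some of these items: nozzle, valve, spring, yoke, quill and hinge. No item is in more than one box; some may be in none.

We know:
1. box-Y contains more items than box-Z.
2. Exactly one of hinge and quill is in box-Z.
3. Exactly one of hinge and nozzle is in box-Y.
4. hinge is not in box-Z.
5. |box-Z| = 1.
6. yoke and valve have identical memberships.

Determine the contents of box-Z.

box-Z = {quill}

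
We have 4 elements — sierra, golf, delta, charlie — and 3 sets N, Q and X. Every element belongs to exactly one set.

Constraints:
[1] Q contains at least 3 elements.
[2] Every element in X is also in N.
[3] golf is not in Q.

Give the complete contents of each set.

From (3): golf ∉ Q.
(1): only 3 candidates remain for Q, so all are in.
Suppose golf ∉ N: no assignment then satisfies all the clues, so golf ∈ N.

N = {golf}; Q = {charlie, delta, sierra}; X = {}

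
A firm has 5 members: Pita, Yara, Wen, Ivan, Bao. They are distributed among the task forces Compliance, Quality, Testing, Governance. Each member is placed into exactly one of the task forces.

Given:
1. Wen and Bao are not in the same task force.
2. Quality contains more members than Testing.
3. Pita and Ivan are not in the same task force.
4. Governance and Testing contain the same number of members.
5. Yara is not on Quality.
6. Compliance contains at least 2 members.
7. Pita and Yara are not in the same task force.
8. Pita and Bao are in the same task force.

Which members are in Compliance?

Compliance = {Ivan, Wen, Yara}

From (5): Yara ∉ Quality.
Suppose Pita ∈ Compliance: no assignment then satisfies all the clues, so Pita ∉ Compliance.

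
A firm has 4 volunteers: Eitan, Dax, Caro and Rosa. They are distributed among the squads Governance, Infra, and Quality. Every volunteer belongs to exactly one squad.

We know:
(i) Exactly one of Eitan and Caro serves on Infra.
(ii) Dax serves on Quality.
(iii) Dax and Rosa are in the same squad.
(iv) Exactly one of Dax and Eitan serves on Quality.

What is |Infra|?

1

From (ii): Dax ∈ Quality.
(iii): Rosa matches Dax: Rosa ∉ Governance.
(iii): Rosa matches Dax: Rosa ∉ Infra.
(iii): Rosa matches Dax: Rosa ∈ Quality.
(iv) (exactly one): Eitan ∉ Quality.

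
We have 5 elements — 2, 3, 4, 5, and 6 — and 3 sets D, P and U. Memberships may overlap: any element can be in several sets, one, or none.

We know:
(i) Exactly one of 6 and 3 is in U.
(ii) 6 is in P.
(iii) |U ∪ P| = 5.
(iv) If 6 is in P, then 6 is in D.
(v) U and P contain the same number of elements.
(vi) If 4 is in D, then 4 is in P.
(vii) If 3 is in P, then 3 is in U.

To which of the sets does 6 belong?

6: D, P

From (ii): 6 ∈ P.
(iv): 6 ∈ D.
Suppose 6 ∈ U: no assignment then satisfies all the clues, so 6 ∉ U.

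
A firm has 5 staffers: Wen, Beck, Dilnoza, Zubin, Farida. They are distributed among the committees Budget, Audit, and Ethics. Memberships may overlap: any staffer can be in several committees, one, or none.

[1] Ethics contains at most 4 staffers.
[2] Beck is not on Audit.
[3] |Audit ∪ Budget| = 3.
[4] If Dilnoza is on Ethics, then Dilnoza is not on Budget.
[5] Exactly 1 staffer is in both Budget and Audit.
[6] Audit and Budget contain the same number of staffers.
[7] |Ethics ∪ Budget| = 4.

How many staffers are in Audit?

2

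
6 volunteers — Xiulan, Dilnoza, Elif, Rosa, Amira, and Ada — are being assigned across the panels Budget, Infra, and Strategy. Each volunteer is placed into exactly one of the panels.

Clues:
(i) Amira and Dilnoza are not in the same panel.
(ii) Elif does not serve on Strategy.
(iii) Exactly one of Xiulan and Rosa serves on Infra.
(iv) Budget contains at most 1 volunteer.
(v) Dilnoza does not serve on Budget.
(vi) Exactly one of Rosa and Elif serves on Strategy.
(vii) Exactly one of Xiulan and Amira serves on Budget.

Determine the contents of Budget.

Budget = {Amira}

From (ii): Elif ∉ Strategy.
From (v): Dilnoza ∉ Budget.
(vi) (exactly one): Rosa ∈ Strategy.
(iii) (exactly one): Xiulan ∈ Infra.
(vii) (exactly one): Amira ∈ Budget.
(iv): Budget already has 1, so the rest are out.
Only one panel left: Elif ∈ Infra.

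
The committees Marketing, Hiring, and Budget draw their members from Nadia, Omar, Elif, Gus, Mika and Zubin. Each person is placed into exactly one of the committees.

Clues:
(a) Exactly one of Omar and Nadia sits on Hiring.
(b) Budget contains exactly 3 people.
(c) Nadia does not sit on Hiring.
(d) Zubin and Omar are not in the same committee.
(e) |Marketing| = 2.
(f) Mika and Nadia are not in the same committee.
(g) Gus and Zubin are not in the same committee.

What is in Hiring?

Hiring = {Omar}

From (c): Nadia ∉ Hiring.
(a) (exactly one): Omar ∈ Hiring.
(d): Zubin ∉ Hiring.
Suppose Elif ∈ Hiring: no assignment then satisfies all the clues, so Elif ∉ Hiring.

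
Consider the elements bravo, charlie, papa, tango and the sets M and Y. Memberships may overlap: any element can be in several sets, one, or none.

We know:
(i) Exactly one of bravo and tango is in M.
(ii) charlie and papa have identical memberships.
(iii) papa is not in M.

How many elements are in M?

1

From (iii): papa ∉ M.
(ii): charlie matches papa: charlie ∉ M.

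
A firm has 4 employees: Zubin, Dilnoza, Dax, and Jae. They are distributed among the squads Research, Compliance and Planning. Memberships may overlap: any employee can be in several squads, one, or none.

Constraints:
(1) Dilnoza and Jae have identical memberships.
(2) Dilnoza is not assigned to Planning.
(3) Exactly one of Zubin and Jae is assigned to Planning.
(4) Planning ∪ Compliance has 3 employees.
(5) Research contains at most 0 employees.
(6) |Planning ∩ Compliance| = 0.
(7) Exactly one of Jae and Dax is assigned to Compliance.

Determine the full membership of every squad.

From (2): Dilnoza ∉ Planning.
(1): Jae matches Dilnoza: Jae ∉ Planning.
(3) (exactly one): Zubin ∈ Planning.
(5): Research already has 0, so the rest are out.
Suppose Zubin ∈ Compliance: no assignment then satisfies all the clues, so Zubin ∉ Compliance.

Research = {}; Compliance = {Dilnoza, Jae}; Planning = {Zubin}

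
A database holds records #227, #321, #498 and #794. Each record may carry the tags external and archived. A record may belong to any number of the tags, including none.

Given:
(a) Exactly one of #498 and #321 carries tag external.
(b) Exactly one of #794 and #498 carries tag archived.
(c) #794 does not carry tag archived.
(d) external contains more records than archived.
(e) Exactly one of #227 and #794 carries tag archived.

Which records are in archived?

From (c): #794 ∉ archived.
(b) (exactly one): #498 ∈ archived.
(e) (exactly one): #227 ∈ archived.
Suppose #321 ∈ archived: no assignment then satisfies all the clues, so #321 ∉ archived.

archived = {#227, #498}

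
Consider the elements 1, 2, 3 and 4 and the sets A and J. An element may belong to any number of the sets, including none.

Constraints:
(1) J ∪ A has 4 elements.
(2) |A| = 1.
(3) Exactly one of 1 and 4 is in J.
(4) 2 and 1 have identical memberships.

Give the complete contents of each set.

A = {4}; J = {1, 2, 3}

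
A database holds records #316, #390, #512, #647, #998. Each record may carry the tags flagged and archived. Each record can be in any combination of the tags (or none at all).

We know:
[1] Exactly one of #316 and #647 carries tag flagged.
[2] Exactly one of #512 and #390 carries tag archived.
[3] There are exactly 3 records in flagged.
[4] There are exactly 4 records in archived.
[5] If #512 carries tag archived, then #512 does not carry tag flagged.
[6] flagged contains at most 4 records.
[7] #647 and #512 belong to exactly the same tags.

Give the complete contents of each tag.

flagged = {#316, #390, #998}; archived = {#316, #512, #647, #998}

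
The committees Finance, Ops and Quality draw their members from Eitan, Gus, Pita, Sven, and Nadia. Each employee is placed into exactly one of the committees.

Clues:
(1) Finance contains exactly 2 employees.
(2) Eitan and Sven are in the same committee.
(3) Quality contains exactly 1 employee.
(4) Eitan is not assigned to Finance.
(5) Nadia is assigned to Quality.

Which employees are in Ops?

From (4): Eitan ∉ Finance.
From (5): Nadia ∈ Quality.
(2): Sven matches Eitan: Sven ∉ Finance.
(3): Quality already has 1, so the rest are out.
Only one committee left: Eitan ∈ Ops.
Only one committee left: Sven ∈ Ops.
(1): only 2 candidates remain for Finance, so all are in.

Ops = {Eitan, Sven}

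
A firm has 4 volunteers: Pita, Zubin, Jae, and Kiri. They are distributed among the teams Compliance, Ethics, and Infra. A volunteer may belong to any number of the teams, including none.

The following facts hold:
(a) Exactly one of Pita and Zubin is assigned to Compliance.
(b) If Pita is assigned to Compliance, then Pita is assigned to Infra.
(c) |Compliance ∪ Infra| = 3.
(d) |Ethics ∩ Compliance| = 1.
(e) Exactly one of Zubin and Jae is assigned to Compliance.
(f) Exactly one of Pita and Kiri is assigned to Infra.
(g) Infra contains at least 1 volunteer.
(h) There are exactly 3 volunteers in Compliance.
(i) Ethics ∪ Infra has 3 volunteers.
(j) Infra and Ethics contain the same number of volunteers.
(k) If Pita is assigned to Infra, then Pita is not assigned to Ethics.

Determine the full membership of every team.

Compliance = {Jae, Kiri, Pita}; Ethics = {Jae, Zubin}; Infra = {Jae, Pita}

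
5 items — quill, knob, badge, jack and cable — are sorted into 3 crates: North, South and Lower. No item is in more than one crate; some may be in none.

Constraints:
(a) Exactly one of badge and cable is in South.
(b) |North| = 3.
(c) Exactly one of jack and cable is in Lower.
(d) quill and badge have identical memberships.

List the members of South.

South = {cable}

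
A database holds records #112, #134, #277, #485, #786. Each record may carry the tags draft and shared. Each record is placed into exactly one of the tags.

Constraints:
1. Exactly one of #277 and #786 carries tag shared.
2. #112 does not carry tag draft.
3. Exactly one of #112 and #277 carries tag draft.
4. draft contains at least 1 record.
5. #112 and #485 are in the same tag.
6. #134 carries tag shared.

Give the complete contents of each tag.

draft = {#277}; shared = {#112, #134, #485, #786}

From (2): #112 ∉ draft.
From (6): #134 ∈ shared.
(3) (exactly one): #277 ∈ draft.
(5): #485 matches #112: #485 ∉ draft.
Only one tag left: #112 ∈ shared.
Only one tag left: #485 ∈ shared.
(1) (exactly one): #786 ∈ shared.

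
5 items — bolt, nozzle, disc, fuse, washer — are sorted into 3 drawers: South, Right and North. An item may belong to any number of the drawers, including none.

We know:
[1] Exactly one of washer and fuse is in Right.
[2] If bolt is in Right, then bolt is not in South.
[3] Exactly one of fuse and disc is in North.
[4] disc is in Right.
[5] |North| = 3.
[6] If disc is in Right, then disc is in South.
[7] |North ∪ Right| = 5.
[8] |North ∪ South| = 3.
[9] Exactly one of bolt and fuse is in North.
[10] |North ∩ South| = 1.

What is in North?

North = {bolt, disc, washer}

From (4): disc ∈ Right.
(6): disc ∈ South.
Suppose bolt ∉ North: no assignment then satisfies all the clues, so bolt ∈ North.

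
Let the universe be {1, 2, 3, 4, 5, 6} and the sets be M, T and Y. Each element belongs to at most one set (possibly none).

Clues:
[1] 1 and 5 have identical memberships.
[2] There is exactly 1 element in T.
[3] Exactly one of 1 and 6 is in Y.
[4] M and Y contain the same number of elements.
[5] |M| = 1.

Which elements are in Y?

Y = {6}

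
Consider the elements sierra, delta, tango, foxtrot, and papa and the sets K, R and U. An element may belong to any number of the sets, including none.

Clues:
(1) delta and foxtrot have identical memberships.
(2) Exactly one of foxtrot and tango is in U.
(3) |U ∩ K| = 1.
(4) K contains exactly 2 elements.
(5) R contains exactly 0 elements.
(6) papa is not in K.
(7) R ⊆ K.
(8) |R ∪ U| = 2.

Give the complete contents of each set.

K = {sierra, tango}; R = {}; U = {papa, tango}

From (6): papa ∉ K.
(5): R already has 0, so the rest are out.
Suppose sierra ∉ K: no assignment then satisfies all the clues, so sierra ∈ K.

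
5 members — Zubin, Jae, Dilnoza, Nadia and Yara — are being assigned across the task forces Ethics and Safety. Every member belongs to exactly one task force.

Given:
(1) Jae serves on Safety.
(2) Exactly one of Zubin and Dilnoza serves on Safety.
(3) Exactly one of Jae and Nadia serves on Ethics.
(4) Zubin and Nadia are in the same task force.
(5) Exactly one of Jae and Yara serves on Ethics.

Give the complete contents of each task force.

From (1): Jae ∈ Safety.
(3) (exactly one): Nadia ∈ Ethics.
(4): Zubin matches Nadia: Zubin ∈ Ethics.
(5) (exactly one): Yara ∈ Ethics.
(2) (exactly one): Dilnoza ∈ Safety.

Ethics = {Nadia, Yara, Zubin}; Safety = {Dilnoza, Jae}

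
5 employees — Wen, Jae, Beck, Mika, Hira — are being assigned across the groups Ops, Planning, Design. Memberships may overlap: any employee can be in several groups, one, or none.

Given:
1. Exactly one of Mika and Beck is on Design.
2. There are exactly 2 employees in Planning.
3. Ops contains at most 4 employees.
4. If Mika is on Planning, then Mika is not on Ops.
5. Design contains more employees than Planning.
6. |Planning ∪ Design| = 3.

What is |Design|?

3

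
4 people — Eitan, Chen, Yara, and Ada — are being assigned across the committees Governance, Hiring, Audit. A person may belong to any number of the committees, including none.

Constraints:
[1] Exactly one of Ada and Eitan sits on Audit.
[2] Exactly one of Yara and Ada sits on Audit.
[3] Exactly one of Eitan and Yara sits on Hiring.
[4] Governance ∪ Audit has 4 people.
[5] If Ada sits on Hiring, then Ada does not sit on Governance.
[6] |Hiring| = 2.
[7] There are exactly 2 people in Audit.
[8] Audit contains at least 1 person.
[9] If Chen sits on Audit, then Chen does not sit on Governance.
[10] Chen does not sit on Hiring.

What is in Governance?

Governance = {Eitan, Yara}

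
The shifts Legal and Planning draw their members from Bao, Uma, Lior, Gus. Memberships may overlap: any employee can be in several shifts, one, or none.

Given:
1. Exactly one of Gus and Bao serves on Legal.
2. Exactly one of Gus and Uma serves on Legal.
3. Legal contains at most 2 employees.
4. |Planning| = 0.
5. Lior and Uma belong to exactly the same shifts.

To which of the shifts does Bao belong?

Bao: none

(4): Planning already has 0, so the rest are out.
Suppose Bao ∈ Legal: no assignment then satisfies all the clues, so Bao ∉ Legal.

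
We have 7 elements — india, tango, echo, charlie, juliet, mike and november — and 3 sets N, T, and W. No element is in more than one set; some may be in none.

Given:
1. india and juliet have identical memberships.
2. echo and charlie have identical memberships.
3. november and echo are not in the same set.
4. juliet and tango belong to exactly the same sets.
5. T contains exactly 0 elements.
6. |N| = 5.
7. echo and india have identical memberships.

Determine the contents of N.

(5): T already has 0, so the rest are out.
Suppose india ∉ N: no assignment then satisfies all the clues, so india ∈ N.

N = {charlie, echo, india, juliet, tango}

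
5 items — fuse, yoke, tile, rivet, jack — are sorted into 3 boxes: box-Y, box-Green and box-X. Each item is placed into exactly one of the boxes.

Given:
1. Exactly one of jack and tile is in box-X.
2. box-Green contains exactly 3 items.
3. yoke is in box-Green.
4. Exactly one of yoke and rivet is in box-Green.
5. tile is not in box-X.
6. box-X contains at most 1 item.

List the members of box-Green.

From (3): yoke ∈ box-Green.
From (5): tile ∉ box-X.
(1) (exactly one): jack ∈ box-X.
(4) (exactly one): rivet ∉ box-Green.
(6): box-X already has 1, so the rest are out.
Only one box left: rivet ∈ box-Y.
(2): only 3 candidates remain for box-Green, so all are in.

box-Green = {fuse, tile, yoke}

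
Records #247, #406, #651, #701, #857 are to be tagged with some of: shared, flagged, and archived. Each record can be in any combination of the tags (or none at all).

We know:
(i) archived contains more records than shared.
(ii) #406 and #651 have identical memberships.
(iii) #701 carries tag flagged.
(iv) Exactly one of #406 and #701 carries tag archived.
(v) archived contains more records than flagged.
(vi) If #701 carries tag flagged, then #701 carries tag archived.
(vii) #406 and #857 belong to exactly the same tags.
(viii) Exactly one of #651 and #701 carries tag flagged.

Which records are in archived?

archived = {#247, #701}

From (iii): #701 ∈ flagged.
(vi): #701 ∈ archived.
(viii) (exactly one): #651 ∉ flagged.
(ii): #406 matches #651: #406 ∉ flagged.
(iv) (exactly one): #406 ∉ archived.
(vii): #857 matches #406: #857 ∉ flagged.
(vii): #857 matches #406: #857 ∉ archived.
(ii): #651 matches #406: #651 ∉ archived.
Suppose #247 ∉ archived: no assignment then satisfies all the clues, so #247 ∈ archived.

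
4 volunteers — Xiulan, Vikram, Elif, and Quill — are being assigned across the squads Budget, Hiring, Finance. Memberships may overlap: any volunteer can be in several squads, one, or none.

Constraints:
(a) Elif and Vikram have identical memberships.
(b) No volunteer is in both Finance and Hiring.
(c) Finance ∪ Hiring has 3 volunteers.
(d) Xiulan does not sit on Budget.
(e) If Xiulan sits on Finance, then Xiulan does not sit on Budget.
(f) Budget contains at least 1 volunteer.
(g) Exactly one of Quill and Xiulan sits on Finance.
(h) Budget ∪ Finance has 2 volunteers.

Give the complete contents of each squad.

Budget = {Quill}; Hiring = {Elif, Vikram}; Finance = {Xiulan}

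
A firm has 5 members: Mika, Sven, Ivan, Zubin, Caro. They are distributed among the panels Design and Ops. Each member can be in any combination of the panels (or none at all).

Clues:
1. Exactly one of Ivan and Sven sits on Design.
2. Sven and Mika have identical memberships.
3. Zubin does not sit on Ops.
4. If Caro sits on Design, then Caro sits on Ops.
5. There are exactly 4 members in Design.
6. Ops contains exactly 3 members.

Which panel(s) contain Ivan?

Ivan: none

From (3): Zubin ∉ Ops.
Suppose Ivan ∈ Design: no assignment then satisfies all the clues, so Ivan ∉ Design.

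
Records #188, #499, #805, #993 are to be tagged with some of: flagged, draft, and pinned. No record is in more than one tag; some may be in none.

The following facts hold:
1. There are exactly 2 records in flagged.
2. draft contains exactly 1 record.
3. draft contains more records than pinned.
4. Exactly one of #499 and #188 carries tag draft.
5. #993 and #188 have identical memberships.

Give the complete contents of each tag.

flagged = {#188, #993}; draft = {#499}; pinned = {}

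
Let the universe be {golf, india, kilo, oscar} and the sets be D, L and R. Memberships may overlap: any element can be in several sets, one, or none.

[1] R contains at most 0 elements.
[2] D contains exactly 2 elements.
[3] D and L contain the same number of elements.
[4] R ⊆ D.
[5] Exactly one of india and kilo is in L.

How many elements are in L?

2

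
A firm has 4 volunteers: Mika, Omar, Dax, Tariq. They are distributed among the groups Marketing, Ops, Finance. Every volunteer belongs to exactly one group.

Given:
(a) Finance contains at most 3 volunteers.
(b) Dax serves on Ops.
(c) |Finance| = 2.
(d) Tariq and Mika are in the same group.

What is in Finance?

Finance = {Mika, Tariq}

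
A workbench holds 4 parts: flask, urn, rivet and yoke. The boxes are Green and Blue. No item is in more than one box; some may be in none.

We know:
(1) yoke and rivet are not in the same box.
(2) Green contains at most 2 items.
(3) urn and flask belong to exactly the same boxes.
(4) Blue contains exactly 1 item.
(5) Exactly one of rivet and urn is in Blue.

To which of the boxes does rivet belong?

rivet: Blue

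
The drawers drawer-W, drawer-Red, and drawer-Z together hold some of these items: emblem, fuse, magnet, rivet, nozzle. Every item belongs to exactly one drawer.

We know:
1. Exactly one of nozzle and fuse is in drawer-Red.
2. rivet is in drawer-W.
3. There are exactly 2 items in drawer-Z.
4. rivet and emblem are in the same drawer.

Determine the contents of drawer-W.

drawer-W = {emblem, rivet}

From (2): rivet ∈ drawer-W.
(4): emblem matches rivet: emblem ∈ drawer-W.
Suppose fuse ∈ drawer-W: no assignment then satisfies all the clues, so fuse ∉ drawer-W.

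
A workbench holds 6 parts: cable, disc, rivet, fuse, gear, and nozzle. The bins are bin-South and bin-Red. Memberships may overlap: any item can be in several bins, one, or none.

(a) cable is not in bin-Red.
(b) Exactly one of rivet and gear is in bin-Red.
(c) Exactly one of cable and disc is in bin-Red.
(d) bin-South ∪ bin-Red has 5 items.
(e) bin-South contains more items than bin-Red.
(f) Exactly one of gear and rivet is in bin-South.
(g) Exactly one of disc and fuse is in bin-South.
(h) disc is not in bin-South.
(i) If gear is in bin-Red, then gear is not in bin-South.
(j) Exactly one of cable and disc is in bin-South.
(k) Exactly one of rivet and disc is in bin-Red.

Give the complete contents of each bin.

bin-South = {cable, fuse, rivet}; bin-Red = {disc, gear}

From (a): cable ∉ bin-Red.
From (h): disc ∉ bin-South.
(c) (exactly one): disc ∈ bin-Red.
(g) (exactly one): fuse ∈ bin-South.
(j) (exactly one): cable ∈ bin-South.
(k) (exactly one): rivet ∉ bin-Red.
(b) (exactly one): gear ∈ bin-Red.
(i): gear ∉ bin-South.
(f) (exactly one): rivet ∈ bin-South.
Suppose fuse ∈ bin-Red: no assignment then satisfies all the clues, so fuse ∉ bin-Red.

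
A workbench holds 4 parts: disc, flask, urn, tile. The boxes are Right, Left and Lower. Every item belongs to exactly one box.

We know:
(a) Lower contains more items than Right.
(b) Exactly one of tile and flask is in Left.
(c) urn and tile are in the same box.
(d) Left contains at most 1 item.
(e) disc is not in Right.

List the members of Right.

From (e): disc ∉ Right.
Suppose flask ∈ Right: no assignment then satisfies all the clues, so flask ∉ Right.

Right = {}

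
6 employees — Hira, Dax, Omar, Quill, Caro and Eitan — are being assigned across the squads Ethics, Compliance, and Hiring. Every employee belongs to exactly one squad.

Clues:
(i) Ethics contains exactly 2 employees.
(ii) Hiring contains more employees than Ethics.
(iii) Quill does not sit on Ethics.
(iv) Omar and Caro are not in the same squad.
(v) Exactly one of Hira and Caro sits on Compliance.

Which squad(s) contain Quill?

Quill: Hiring

From (iii): Quill ∉ Ethics.
Suppose Quill ∈ Compliance: no assignment then satisfies all the clues, so Quill ∉ Compliance.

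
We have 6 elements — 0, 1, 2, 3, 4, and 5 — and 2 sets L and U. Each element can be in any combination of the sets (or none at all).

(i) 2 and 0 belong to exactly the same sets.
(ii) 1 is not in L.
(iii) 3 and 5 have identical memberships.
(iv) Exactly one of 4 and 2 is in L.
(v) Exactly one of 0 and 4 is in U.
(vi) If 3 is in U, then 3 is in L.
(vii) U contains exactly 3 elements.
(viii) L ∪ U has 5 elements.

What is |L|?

From (ii): 1 ∉ L.
Suppose 0 ∉ L: no assignment then satisfies all the clues, so 0 ∈ L.

4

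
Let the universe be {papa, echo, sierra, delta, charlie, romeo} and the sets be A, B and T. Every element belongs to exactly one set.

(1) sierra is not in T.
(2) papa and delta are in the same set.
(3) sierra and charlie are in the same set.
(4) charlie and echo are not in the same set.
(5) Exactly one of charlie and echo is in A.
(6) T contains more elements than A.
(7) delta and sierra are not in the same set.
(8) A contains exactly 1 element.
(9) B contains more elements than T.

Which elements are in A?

A = {echo}

From (1): sierra ∉ T.
(3): charlie matches sierra: charlie ∉ T.
Suppose papa ∈ A: no assignment then satisfies all the clues, so papa ∉ A.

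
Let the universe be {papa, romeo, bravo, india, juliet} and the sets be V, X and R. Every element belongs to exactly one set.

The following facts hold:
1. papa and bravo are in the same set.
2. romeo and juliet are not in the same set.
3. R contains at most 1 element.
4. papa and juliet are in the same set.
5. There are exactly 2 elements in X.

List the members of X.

X = {india, romeo}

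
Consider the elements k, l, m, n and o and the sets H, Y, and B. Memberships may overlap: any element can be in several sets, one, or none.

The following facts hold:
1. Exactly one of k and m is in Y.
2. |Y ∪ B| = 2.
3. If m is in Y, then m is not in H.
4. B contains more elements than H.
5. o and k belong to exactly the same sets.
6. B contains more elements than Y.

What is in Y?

Y = {m}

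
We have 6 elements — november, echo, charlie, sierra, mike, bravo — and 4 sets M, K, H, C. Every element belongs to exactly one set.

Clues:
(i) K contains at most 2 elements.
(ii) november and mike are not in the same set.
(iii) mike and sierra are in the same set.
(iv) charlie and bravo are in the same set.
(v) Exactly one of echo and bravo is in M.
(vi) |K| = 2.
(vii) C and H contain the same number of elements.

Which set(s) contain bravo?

bravo: M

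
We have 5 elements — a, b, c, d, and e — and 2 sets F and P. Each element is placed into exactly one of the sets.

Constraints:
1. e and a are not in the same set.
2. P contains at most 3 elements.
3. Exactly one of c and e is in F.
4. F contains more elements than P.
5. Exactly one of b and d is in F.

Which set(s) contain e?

e: P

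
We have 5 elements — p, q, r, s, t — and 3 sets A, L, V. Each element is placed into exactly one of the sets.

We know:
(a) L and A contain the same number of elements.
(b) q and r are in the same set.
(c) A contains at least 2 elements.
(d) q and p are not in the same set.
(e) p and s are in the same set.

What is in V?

V = {t}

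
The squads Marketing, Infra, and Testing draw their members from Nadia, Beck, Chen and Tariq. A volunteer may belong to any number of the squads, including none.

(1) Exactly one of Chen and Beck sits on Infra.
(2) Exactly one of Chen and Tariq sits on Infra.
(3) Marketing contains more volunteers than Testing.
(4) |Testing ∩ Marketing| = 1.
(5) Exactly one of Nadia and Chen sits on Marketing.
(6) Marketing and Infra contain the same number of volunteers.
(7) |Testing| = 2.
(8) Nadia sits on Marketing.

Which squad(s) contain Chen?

Chen: Testing

From (8): Nadia ∈ Marketing.
(5) (exactly one): Chen ∉ Marketing.
Suppose Chen ∈ Infra: no assignment then satisfies all the clues, so Chen ∉ Infra.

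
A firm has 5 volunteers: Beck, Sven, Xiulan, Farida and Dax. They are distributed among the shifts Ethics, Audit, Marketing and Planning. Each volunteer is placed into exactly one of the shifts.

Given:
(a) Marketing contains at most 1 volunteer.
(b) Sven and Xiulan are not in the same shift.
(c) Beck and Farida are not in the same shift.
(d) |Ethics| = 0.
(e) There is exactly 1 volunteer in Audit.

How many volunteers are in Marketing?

1

(d): Ethics already has 0, so the rest are out.
Suppose Dax ∈ Audit: no assignment then satisfies all the clues, so Dax ∉ Audit.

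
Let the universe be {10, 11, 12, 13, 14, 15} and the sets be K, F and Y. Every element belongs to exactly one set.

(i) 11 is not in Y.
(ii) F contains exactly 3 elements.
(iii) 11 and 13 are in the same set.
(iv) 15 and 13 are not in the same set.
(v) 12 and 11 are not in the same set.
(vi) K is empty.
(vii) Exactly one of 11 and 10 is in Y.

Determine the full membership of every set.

From (i): 11 ∉ Y.
(iii): 13 matches 11: 13 ∉ Y.
(vi): K already has 0, so the rest are out.
(vii) (exactly one): 10 ∈ Y.
Only one set left: 11 ∈ F.
Only one set left: 13 ∈ F.
(iv): 15 ∉ F.
(v): 12 ∉ F.
Only one set left: 12 ∈ Y.
Only one set left: 15 ∈ Y.
(ii): only 3 candidates remain for F, so all are in.

K = {}; F = {11, 13, 14}; Y = {10, 12, 15}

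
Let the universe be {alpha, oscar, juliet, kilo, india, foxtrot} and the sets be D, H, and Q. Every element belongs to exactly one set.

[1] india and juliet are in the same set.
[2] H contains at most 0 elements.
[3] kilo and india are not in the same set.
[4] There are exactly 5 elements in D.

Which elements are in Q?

Q = {kilo}

(2): H already has 0, so the rest are out.
Suppose alpha ∈ Q: no assignment then satisfies all the clues, so alpha ∉ Q.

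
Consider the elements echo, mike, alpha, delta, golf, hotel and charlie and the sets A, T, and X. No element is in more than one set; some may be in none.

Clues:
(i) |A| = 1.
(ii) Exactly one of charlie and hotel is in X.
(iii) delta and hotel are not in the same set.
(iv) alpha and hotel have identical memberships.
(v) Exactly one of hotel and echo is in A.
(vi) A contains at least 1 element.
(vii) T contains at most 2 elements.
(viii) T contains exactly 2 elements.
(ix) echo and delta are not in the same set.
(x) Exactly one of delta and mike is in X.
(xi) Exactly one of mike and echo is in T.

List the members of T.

T = {golf, mike}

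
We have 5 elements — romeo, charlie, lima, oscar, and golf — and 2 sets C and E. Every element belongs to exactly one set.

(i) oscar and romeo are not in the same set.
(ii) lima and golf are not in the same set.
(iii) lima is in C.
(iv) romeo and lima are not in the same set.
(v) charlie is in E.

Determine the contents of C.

From (iii): lima ∈ C.
From (v): charlie ∈ E.
(ii): golf ∉ C.
(iv): romeo ∉ C.
Only one set left: romeo ∈ E.
Only one set left: golf ∈ E.
(i): oscar ∉ E.
Only one set left: oscar ∈ C.

C = {lima, oscar}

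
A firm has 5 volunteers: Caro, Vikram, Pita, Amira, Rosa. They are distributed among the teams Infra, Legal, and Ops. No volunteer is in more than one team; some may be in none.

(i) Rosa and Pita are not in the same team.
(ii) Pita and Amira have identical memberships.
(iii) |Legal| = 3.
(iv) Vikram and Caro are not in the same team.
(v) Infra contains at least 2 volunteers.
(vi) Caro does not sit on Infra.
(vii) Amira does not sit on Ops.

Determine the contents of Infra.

Infra = {Rosa, Vikram}

From (vi): Caro ∉ Infra.
From (vii): Amira ∉ Ops.
(ii): Pita matches Amira: Pita ∉ Ops.
Suppose Vikram ∉ Infra: no assignment then satisfies all the clues, so Vikram ∈ Infra.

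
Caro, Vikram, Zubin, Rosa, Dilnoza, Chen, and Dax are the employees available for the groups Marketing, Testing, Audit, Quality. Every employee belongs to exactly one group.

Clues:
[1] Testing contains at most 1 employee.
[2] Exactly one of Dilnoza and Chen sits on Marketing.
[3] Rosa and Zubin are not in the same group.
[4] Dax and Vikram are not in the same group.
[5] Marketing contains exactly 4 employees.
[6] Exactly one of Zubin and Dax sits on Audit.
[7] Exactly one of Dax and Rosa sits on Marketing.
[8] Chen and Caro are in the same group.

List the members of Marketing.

Marketing = {Caro, Chen, Rosa, Vikram}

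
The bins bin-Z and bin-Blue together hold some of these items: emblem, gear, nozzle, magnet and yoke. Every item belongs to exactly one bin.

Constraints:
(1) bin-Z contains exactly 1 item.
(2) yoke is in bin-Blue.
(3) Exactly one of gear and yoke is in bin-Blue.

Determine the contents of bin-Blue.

From (2): yoke ∈ bin-Blue.
(3) (exactly one): gear ∉ bin-Blue.
Only one bin left: gear ∈ bin-Z.
(1): bin-Z already has 1, so the rest are out.
Only one bin left: emblem ∈ bin-Blue.
Only one bin left: nozzle ∈ bin-Blue.
Only one bin left: magnet ∈ bin-Blue.

bin-Blue = {emblem, magnet, nozzle, yoke}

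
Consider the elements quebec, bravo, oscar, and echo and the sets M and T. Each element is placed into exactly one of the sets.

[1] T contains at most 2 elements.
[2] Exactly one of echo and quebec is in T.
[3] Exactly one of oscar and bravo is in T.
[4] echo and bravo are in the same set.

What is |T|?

2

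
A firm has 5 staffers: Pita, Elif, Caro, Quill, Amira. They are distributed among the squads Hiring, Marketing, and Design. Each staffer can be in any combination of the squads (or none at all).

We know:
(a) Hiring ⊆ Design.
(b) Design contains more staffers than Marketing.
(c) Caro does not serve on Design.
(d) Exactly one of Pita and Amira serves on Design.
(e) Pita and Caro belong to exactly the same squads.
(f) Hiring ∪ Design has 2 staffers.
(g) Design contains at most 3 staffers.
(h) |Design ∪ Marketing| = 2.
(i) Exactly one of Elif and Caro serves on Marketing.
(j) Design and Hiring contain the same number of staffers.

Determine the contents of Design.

Design = {Amira, Elif}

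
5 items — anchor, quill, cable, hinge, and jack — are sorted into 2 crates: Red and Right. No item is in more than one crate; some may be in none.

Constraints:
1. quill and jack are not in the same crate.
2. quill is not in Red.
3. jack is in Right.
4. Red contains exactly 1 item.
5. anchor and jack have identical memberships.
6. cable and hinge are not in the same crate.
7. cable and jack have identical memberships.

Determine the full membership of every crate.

Red = {hinge}; Right = {anchor, cable, jack}

From (2): quill ∉ Red.
From (3): jack ∈ Right.
(1): quill ∉ Right.
(5): anchor matches jack: anchor ∉ Red.
(5): anchor matches jack: anchor ∈ Right.
(7): cable matches jack: cable ∉ Red.
(7): cable matches jack: cable ∈ Right.
(4): only 1 candidates remain for Red, so all are in.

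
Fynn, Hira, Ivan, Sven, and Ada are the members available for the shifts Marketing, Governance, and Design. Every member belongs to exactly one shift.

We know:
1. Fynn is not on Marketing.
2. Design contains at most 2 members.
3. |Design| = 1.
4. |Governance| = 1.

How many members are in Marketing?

3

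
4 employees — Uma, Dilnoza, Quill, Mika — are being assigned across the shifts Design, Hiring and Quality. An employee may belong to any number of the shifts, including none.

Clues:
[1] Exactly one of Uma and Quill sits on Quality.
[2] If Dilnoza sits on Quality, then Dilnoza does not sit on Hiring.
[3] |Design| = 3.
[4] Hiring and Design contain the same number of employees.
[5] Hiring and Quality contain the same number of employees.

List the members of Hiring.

Hiring = {Mika, Quill, Uma}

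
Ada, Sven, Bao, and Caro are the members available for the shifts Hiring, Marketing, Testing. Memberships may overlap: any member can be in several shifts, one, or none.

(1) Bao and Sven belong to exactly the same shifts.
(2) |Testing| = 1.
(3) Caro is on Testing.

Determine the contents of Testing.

Testing = {Caro}

From (3): Caro ∈ Testing.
(2): Testing already has 1, so the rest are out.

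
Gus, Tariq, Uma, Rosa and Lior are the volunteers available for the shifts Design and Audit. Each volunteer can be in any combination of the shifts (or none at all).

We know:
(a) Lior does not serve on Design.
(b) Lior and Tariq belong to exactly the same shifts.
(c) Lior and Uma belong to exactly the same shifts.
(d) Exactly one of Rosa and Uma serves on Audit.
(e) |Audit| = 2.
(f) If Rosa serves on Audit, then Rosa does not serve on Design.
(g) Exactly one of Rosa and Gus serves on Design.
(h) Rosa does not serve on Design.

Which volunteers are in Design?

From (a): Lior ∉ Design.
From (h): Rosa ∉ Design.
(b): Tariq matches Lior: Tariq ∉ Design.
(c): Uma matches Lior: Uma ∉ Design.
(g) (exactly one): Gus ∈ Design.

Design = {Gus}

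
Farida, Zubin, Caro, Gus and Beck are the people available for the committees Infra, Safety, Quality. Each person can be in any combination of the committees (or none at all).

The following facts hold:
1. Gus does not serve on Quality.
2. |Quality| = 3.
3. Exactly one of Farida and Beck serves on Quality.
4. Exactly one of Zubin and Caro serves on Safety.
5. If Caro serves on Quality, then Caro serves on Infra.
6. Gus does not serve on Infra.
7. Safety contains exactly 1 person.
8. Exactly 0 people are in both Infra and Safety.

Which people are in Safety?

Safety = {Zubin}

From (1): Gus ∉ Quality.
From (6): Gus ∉ Infra.
Suppose Farida ∈ Safety: no assignment then satisfies all the clues, so Farida ∉ Safety.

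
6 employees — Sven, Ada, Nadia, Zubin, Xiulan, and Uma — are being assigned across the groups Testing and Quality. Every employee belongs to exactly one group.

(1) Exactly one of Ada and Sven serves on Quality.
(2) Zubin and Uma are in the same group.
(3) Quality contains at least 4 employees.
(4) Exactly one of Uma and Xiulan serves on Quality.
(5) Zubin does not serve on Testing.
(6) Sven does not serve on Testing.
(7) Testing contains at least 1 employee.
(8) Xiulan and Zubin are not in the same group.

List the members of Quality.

Quality = {Nadia, Sven, Uma, Zubin}

From (5): Zubin ∉ Testing.
From (6): Sven ∉ Testing.
(2): Uma matches Zubin: Uma ∉ Testing.
Only one group left: Sven ∈ Quality.
Only one group left: Zubin ∈ Quality.
Only one group left: Uma ∈ Quality.
(1) (exactly one): Ada ∉ Quality.
(4) (exactly one): Xiulan ∉ Quality.
Only one group left: Ada ∈ Testing.
Only one group left: Xiulan ∈ Testing.
(3): only 4 candidates remain for Quality, so all are in.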